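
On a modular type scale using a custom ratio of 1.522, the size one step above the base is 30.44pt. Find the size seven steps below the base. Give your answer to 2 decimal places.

1.06pt

The gap is -7 − (1) = -8 steps, so the factor is 1.522^-8.
30.44 ÷ 1.522⁸ = 30.44 ÷ 28.79501 ≈ 1.057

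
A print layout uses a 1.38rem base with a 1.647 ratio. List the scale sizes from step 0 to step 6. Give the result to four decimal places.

1.3800rem, 2.2729rem, 3.7434rem, 6.1654rem, 10.1544rem, 16.7243rem, 27.5449rem

Step 0: 1.38rem
Step 1: 1.38 × 1.647 = 2.2729
Step 2: 1.38 × 1.647² = 3.7434
Step 3: 1.38 × 1.647³ = 6.1654
Step 4: 1.38 × 1.647⁴ = 10.1544
Step 5: 1.38 × 1.647⁵ = 16.7243
Step 6: 1.38 × 1.647⁶ = 27.5449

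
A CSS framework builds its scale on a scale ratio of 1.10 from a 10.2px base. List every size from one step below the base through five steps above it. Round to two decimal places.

Step -1: 10.2 ÷ 1.10 = 9.27
Step 0: 10.2px
Step 1: 10.2 × 1.10 = 11.22
Step 2: 10.2 × 1.10² = 12.34
Step 3: 10.2 × 1.10³ = 13.58
Step 4: 10.2 × 1.10⁴ = 14.93
Step 5: 10.2 × 1.10⁵ = 16.43

9.27px, 10.20px, 11.22px, 12.34px, 13.58px, 14.93px, 16.43px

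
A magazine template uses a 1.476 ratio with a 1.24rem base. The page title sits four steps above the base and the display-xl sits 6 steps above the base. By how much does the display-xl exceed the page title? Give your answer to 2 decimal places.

6.94rem

Step 4: 1.24 × 1.476⁴ = 5.8853rem
Step 6: 1.24 × 1.476⁶ = 12.8215rem
Difference: 12.8215 − 5.8853 = 6.9362rem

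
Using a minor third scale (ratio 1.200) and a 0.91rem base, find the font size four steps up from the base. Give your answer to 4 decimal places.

Each step on a modular scale multiplies by the ratio, so the size n steps from the base is base × ratioⁿ.
0.91 × 1.200⁴ = 0.91 × 2.07360 ≈ 1.8870

1.8870rem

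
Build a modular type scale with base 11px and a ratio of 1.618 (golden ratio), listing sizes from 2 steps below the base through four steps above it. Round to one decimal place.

4.2px, 6.8px, 11.0px, 17.8px, 28.8px, 46.6px, 75.4px

Step -2: 11.0 ÷ 1.618² = 4.2
Step -1: 11.0 ÷ 1.618 = 6.8
Step 0: 11px
Step 1: 11.0 × 1.618 = 17.8
Step 2: 11.0 × 1.618² = 28.8
Step 3: 11.0 × 1.618³ = 46.6
Step 4: 11.0 × 1.618⁴ = 75.4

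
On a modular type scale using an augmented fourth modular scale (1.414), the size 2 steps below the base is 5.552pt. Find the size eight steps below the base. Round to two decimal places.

5.552 ÷ 1.414⁶ = 5.552 ÷ 7.99275 ≈ 0.695

0.69pt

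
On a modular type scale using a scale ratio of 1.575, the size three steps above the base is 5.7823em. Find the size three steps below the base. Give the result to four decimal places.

0.3788em

The gap is -3 − (3) = -6 steps, so the factor is 1.575^-6.
5.7823 ÷ 1.575⁶ = 5.7823 ÷ 15.26453 ≈ 0.3788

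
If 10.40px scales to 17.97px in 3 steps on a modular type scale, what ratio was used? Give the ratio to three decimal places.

The ratio satisfies 10.40 × r³ = 17.97, so r = (17.97 / 10.40)^(1/3).
r = 1.7279^(1/3) ≈ 1.2000

1.200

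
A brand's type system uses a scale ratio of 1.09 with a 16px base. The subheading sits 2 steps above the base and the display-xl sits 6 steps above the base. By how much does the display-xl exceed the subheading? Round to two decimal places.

7.82px

Step 2: 16.0 × 1.09² = 19.0096px
Step 6: 16.0 × 1.09⁶ = 26.8336px
Difference: 26.8336 − 19.0096 = 7.8240px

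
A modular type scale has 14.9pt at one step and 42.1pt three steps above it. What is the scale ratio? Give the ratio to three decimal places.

1.414

r³ = 42.1 / 14.9, so r = (42.1/14.9)^(1/3).
r = 2.8255^(1/3) ≈ 1.4137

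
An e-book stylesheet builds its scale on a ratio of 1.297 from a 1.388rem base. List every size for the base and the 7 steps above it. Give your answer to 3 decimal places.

Step 0: 1.388rem
Step 1: 1.388 × 1.297 = 1.800
Step 2: 1.388 × 1.297² = 2.335
Step 3: 1.388 × 1.297³ = 3.028
Step 4: 1.388 × 1.297⁴ = 3.928
Step 5: 1.388 × 1.297⁵ = 5.094
Step 6: 1.388 × 1.297⁶ = 6.607
Step 7: 1.388 × 1.297⁷ = 8.570

1.388rem, 1.800rem, 2.335rem, 3.028rem, 3.928rem, 5.094rem, 6.607rem, 8.570rem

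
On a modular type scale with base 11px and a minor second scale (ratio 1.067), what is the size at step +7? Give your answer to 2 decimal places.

Each step on a modular scale multiplies by the ratio, so the size n steps from the base is base × ratioⁿ.
11.0 × 1.067⁷ = 11.0 × 1.57453 ≈ 17.32

17.32px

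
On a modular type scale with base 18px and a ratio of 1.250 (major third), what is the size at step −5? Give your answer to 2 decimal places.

5.90px

18.0 ÷ 1.250⁵ = 18.0 ÷ 3.05176 ≈ 5.90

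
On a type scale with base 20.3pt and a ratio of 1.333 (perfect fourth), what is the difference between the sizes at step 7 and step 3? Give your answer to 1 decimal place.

Step 3: 20.3 × 1.333³ = 48.082pt
Step 7: 20.3 × 1.333⁷ = 151.812pt
Difference: 151.812 − 48.082 = 103.730pt

103.7pt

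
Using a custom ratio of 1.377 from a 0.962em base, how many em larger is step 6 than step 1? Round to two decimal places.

Step 1: 0.962 × 1.377 = 1.3247em
Step 6: 0.962 × 1.377⁶ = 6.5581em
Difference: 6.5581 − 1.3247 = 5.2334em

5.23em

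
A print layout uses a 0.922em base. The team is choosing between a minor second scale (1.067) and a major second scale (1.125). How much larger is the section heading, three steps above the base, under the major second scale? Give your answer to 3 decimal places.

0.193em

Minor second: 0.922 × 1.067³ = 1.12002em
Major second: 0.922 × 1.125³ = 1.31277em
Difference: 1.31277 − 1.12002 = 0.19275em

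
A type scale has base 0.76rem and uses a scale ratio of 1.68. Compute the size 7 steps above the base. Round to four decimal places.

A modular type scale is a geometric sequence: sizeₙ = base × rⁿ.
0.76 × 1.68⁷ = 0.76 × 37.77156 ≈ 28.7064

28.7064rem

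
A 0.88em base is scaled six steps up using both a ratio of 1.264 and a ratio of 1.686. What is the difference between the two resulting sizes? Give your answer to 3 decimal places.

16.624em

At 1.264: 0.88 × 1.264⁶ = 3.58893em
At 1.686: 0.88 × 1.686⁶ = 20.21288em
Difference: 20.21288 − 3.58893 = 16.62395em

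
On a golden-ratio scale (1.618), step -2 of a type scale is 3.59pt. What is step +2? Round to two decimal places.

24.60pt

3.59 × 1.618⁴ = 3.59 × 6.85353 ≈ 24.604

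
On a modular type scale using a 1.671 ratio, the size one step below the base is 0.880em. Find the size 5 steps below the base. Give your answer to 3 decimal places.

0.880 ÷ 1.671⁴ = 0.880 ÷ 7.79661 ≈ 0.113

0.113em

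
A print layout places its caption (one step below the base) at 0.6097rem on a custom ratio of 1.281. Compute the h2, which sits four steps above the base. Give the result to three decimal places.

2.103rem

Moving from step -1 to step +4 is 5 steps up, so multiply by r⁵.
0.6097 × 1.281⁵ = 0.6097 × 3.44942 ≈ 2.103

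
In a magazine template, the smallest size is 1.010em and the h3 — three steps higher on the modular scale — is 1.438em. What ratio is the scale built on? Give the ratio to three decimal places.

1.125

r³ = 1.438 / 1.010, so r = (1.438/1.010)^(1/3).
r = 1.4238^(1/3) ≈ 1.1250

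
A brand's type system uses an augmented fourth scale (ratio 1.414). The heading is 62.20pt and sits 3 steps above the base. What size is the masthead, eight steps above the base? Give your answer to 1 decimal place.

351.6pt

62.20 × 1.414⁵ = 62.20 × 5.65258 ≈ 351.591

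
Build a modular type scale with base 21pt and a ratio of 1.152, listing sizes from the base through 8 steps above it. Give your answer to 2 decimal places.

Step 0: 21pt
Step 1: 21.0 × 1.152 = 24.19
Step 2: 21.0 × 1.152² = 27.87
Step 3: 21.0 × 1.152³ = 32.11
Step 4: 21.0 × 1.152⁴ = 36.99
Step 5: 21.0 × 1.152⁵ = 42.61
Step 6: 21.0 × 1.152⁶ = 49.08
Step 7: 21.0 × 1.152⁷ = 56.54
Step 8: 21.0 × 1.152⁸ = 65.14

21.00pt, 24.19pt, 27.87pt, 32.11pt, 36.99pt, 42.61pt, 49.08pt, 56.54pt, 65.14pt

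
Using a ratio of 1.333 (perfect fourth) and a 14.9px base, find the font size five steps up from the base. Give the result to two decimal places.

62.71px

14.9 × 1.333⁵ = 14.9 × 4.20873 ≈ 62.71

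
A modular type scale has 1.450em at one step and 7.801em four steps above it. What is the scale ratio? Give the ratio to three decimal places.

r⁴ = 7.801 / 1.450, so r = (7.801/1.450)^(1/4).
r = 5.3800^(1/4) ≈ 1.5230

1.523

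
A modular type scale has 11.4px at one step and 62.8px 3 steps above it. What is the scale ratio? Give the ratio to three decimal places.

1.766

The ratio satisfies 11.4 × r³ = 62.8, so r = (62.8 / 11.4)^(1/3).
r = 5.5088^(1/3) ≈ 1.7661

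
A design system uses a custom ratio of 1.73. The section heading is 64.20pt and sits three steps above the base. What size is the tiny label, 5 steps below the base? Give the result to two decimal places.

0.80pt

64.20 ÷ 1.73⁸ = 64.20 ÷ 80.23592 ≈ 0.800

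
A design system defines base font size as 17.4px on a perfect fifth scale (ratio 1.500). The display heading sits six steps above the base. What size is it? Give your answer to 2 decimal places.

198.20px

Every step multiplies by the scale ratio.
17.4 × 1.500⁶ = 17.4 × 11.39062 ≈ 198.20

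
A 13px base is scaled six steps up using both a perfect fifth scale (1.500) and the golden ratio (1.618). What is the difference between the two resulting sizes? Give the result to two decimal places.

Perfect fifth: 13.0 × 1.500⁶ = 148.0781px
Golden ratio: 13.0 × 1.618⁶ = 233.2461px
Difference: 233.2461 − 148.0781 = 85.1680px

85.17px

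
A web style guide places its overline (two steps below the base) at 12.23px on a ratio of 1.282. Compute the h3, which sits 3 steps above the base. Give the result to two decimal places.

12.23 × 1.282⁵ = 12.23 × 3.46290 ≈ 42.351

42.35px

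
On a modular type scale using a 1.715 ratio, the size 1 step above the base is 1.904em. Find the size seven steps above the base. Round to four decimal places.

48.4453em

The gap is 7 − (1) = 6 steps, so the factor is 1.715^6.
1.904 × 1.715⁶ = 1.904 × 25.44396 ≈ 48.4453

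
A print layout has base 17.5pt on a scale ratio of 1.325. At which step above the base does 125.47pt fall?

7

1.325ⁿ = 125.47 / 17.5 = 7.1697
n = ln(7.1697) / ln(1.325) = 1.9699 / 0.2814 ≈ 7.00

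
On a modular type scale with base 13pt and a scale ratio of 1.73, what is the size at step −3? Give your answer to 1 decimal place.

2.5pt

13.0 ÷ 1.73³ = 13.0 ÷ 5.17772 ≈ 2.51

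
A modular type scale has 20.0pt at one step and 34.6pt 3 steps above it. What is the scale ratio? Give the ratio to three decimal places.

1.200

r³ = 34.6 / 20.0, so r = (34.6/20.0)^(1/3).
r = 1.7300^(1/3) ≈ 1.2005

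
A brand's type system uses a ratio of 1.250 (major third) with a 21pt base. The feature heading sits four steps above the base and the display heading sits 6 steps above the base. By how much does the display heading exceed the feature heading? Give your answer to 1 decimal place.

28.8pt

Step 4: 21.0 × 1.250⁴ = 51.270pt
Step 6: 21.0 × 1.250⁶ = 80.109pt
Difference: 80.109 − 51.270 = 28.839pt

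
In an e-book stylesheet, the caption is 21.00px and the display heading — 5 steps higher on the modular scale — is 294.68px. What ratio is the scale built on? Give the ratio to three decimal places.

1.696

r⁵ = 294.68 / 21.00, so r = (294.68/21.00)^(1/5).
r = 14.0324^(1/5) ≈ 1.6960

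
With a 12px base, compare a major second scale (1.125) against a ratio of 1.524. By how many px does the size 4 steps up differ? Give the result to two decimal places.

Major second: 12.0 × 1.125⁴ = 19.2217px
At 1.524: 12.0 × 1.524⁴ = 64.7323px
Difference: 64.7323 − 19.2217 = 45.5106px

45.51px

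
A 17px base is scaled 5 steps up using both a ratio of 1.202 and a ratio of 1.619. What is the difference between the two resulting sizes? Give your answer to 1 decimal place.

At 1.202: 17.0 × 1.202⁵ = 42.655px
At 1.619: 17.0 × 1.619⁵ = 189.096px
Difference: 189.096 − 42.655 = 146.441px

146.4px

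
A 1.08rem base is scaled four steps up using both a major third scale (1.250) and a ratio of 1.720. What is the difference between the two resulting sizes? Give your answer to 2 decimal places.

6.82rem

Major third: 1.08 × 1.250⁴ = 2.6367rem
At 1.720: 1.08 × 1.720⁴ = 9.4523rem
Difference: 9.4523 − 2.6367 = 6.8156rem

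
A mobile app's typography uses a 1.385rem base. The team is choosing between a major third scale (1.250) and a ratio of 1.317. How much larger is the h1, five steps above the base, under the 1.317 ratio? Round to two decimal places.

Major third: 1.385 × 1.250⁵ = 4.2267rem
At 1.317: 1.385 × 1.317⁵ = 5.4876rem
Difference: 5.4876 − 4.2267 = 1.2609rem

1.26rem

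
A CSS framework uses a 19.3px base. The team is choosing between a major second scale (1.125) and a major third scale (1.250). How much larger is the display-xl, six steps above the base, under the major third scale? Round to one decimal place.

Major second: 19.3 × 1.125⁶ = 39.127px
Major third: 19.3 × 1.250⁶ = 73.624px
Difference: 73.624 − 39.127 = 34.497px

34.5px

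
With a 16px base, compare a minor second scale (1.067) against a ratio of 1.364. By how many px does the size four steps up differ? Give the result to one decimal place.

34.6px

Minor second: 16.0 × 1.067⁴ = 20.739px
At 1.364: 16.0 × 1.364⁴ = 55.383px
Difference: 55.383 − 20.739 = 34.644px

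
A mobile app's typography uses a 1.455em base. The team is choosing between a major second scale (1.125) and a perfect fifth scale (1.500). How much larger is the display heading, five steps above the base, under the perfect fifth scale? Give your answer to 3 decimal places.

Major second: 1.455 × 1.125⁵ = 2.62196em
Perfect fifth: 1.455 × 1.500⁵ = 11.04891em
Difference: 11.04891 − 2.62196 = 8.42695em

8.427em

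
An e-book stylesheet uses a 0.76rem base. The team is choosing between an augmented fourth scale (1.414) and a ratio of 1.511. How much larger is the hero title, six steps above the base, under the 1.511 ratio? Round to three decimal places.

Augmented fourth: 0.76 × 1.414⁶ = 6.07449rem
At 1.511: 0.76 × 1.511⁶ = 9.04483rem
Difference: 9.04483 − 6.07449 = 2.97034rem

2.970rem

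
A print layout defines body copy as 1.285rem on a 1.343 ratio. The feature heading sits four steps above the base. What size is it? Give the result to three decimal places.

4.180rem

Every step multiplies by the scale ratio.
1.285 × 1.343⁴ = 1.285 × 3.25315 ≈ 4.180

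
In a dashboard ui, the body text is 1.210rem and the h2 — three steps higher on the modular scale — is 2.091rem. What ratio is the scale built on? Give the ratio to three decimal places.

The ratio satisfies 1.210 × r³ = 2.091, so r = (2.091 / 1.210)^(1/3).
r = 1.7281^(1/3) ≈ 1.2000

1.200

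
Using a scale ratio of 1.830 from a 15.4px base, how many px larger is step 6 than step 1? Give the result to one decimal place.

Step 1: 15.4 × 1.830 = 28.182px
Step 6: 15.4 × 1.830⁶ = 578.399px
Difference: 578.399 − 28.182 = 550.217px

550.2px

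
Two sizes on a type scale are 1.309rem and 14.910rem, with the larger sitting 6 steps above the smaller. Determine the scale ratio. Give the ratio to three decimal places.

r⁶ = 14.910 / 1.309, so r = (14.910/1.309)^(1/6).
r = 11.3904^(1/6) ≈ 1.5000

1.500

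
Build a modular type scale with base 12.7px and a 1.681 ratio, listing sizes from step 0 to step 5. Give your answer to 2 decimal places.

12.70px, 21.35px, 35.89px, 60.33px, 101.41px, 170.47px

Step 0: 12.7px
Step 1: 12.7 × 1.681 = 21.35
Step 2: 12.7 × 1.681² = 35.89
Step 3: 12.7 × 1.681³ = 60.33
Step 4: 12.7 × 1.681⁴ = 101.41
Step 5: 12.7 × 1.681⁵ = 170.47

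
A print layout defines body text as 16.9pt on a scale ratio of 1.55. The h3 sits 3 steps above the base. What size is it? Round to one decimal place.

62.9pt

16.9 × 1.55³ = 16.9 × 3.72388 ≈ 62.93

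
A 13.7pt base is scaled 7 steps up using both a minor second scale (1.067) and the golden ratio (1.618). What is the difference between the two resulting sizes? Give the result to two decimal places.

Minor second: 13.7 × 1.067⁷ = 21.5711pt
Golden ratio: 13.7 × 1.618⁷ = 397.7134pt
Difference: 397.7134 − 21.5711 = 376.1423pt

376.14pt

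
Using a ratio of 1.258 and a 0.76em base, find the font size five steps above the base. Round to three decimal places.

Every step multiplies by the scale ratio.
0.76 × 1.258⁵ = 0.76 × 3.15067 ≈ 2.395

2.395em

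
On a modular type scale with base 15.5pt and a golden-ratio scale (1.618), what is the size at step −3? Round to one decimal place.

3.7pt

Every step multiplies by the scale ratio.
15.5 ÷ 1.618³ = 15.5 ÷ 4.23580 ≈ 3.66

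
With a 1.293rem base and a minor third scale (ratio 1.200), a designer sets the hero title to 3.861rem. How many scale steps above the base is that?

6

1.200ⁿ = 3.861 / 1.293 = 2.9861
n = ln(2.9861) / ln(1.200) = 1.0940 / 0.1823 ≈ 6.00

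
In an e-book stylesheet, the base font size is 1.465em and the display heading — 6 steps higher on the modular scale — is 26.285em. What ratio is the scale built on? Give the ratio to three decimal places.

The ratio satisfies 1.465 × r⁶ = 26.285, so r = (26.285 / 1.465)^(1/6).
r = 17.9420^(1/6) ≈ 1.6180

1.618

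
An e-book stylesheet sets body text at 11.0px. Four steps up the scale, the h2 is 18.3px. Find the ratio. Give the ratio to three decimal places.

The ratio satisfies 11.0 × r⁴ = 18.3, so r = (18.3 / 11.0)^(1/4).
r = 1.6636^(1/4) ≈ 1.1357

1.136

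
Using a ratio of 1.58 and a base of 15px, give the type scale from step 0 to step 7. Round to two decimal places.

15.00px, 23.70px, 37.45px, 59.16px, 93.48px, 147.70px, 233.36px, 368.72px

Step 0: 15px
Step 1: 15.0 × 1.58 = 23.70
Step 2: 15.0 × 1.58² = 37.45
Step 3: 15.0 × 1.58³ = 59.16
Step 4: 15.0 × 1.58⁴ = 93.48
Step 5: 15.0 × 1.58⁵ = 147.70
Step 6: 15.0 × 1.58⁶ = 233.36
Step 7: 15.0 × 1.58⁷ = 368.72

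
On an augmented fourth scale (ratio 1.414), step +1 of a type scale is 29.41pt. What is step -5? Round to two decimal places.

The gap is -5 − (1) = -6 steps, so the factor is 1.414^-6.
29.41 ÷ 1.414⁶ = 29.41 ÷ 7.99275 ≈ 3.680

3.68pt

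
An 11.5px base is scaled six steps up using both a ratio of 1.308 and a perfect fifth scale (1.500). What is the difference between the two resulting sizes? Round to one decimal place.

73.4px

At 1.308: 11.5 × 1.308⁶ = 57.590px
Perfect fifth: 11.5 × 1.500⁶ = 130.992px
Difference: 130.992 − 57.590 = 73.402px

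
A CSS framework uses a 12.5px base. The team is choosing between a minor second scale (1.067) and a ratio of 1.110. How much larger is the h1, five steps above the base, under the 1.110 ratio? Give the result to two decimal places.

3.78px

Minor second: 12.5 × 1.067⁵ = 17.2875px
At 1.110: 12.5 × 1.110⁵ = 21.0632px
Difference: 21.0632 − 17.2875 = 3.7757px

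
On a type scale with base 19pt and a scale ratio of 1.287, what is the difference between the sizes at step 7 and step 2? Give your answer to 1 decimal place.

79.7pt

Step 2: 19.0 × 1.287² = 31.471pt
Step 7: 19.0 × 1.287⁷ = 111.123pt
Difference: 111.123 − 31.471 = 79.652pt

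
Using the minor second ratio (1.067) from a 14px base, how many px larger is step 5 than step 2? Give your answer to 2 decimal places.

Step 2: 14.0 × 1.067² = 15.9388px
Step 5: 14.0 × 1.067⁵ = 19.3620px
Difference: 19.3620 − 15.9388 = 3.4232px

3.42px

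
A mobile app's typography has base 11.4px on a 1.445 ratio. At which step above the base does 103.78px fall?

1.445ⁿ = 103.78 / 11.4 = 9.1035
n = ln(9.1035) / ln(1.445) = 2.2087 / 0.3681 ≈ 6.00

6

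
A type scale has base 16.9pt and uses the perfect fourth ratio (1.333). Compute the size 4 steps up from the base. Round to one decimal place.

53.4pt

16.9 × 1.333⁴ = 16.9 × 3.15733 ≈ 53.36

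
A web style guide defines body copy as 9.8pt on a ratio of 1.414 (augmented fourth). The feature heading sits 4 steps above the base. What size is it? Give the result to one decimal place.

A modular type scale is a geometric sequence: sizeₙ = base × rⁿ.
9.8 × 1.414⁴ = 9.8 × 3.99758 ≈ 39.18

39.2pt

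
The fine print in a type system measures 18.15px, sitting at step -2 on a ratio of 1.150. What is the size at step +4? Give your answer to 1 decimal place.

18.15 × 1.150⁶ = 18.15 × 2.31306 ≈ 41.982

42.0px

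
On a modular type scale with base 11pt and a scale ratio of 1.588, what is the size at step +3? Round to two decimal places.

11.0 × 1.588³ = 11.0 × 4.00453 ≈ 44.05

44.05pt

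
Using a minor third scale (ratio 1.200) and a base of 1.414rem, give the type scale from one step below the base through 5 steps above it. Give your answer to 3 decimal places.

1.178rem, 1.414rem, 1.697rem, 2.036rem, 2.443rem, 2.932rem, 3.518rem

Step -1: 1.414 ÷ 1.200 = 1.178
Step 0: 1.414rem
Step 1: 1.414 × 1.200 = 1.697
Step 2: 1.414 × 1.200² = 2.036
Step 3: 1.414 × 1.200³ = 2.443
Step 4: 1.414 × 1.200⁴ = 2.932
Step 5: 1.414 × 1.200⁵ = 3.518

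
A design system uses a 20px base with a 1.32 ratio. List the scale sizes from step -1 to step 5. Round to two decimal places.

Step -1: 20.0 ÷ 1.32 = 15.15
Step 0: 20px
Step 1: 20.0 × 1.32 = 26.40
Step 2: 20.0 × 1.32² = 34.85
Step 3: 20.0 × 1.32³ = 46.00
Step 4: 20.0 × 1.32⁴ = 60.72
Step 5: 20.0 × 1.32⁵ = 80.15

15.15px, 20.00px, 26.40px, 34.85px, 46.00px, 60.72px, 80.15px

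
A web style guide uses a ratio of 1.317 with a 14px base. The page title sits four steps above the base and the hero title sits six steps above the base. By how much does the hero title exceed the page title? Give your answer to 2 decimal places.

Step 4: 14.0 × 1.317⁴ = 42.1183px
Step 6: 14.0 × 1.317⁶ = 73.0538px
Difference: 73.0538 − 42.1183 = 30.9355px

30.94px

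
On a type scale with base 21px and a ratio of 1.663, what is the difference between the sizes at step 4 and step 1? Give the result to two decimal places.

Step 1: 21.0 × 1.663 = 34.9230px
Step 4: 21.0 × 1.663⁴ = 160.6158px
Difference: 160.6158 − 34.9230 = 125.6928px

125.69px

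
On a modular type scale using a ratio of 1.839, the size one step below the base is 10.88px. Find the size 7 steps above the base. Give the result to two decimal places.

The gap is 7 − (-1) = 8 steps, so the factor is 1.839^8.
10.88 × 1.839⁸ = 10.88 × 130.81388 ≈ 1423.255

1423.26px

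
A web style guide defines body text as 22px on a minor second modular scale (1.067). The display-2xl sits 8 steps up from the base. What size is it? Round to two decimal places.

36.96px

Every step multiplies by the scale ratio.
22.0 × 1.067⁸ = 22.0 × 1.68002 ≈ 36.96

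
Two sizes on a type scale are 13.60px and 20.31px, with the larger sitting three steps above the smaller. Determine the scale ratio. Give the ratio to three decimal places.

1.143

The ratio satisfies 13.60 × r³ = 20.31, so r = (20.31 / 13.60)^(1/3).
r = 1.4934^(1/3) ≈ 1.1430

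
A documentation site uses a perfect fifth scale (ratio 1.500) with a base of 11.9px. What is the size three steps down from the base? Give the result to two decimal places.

Each step on a modular scale multiplies by the ratio, so the size n steps from the base is base × ratioⁿ.
11.9 ÷ 1.500³ = 11.9 ÷ 3.37500 ≈ 3.53

3.53px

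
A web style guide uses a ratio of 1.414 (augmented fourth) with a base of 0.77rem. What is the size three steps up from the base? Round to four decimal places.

2.1769rem

0.77 × 1.414³ = 0.77 × 2.82715 ≈ 2.1769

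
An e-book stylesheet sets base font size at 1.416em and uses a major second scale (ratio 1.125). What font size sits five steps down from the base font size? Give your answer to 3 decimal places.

0.786em

A modular type scale is a geometric sequence: sizeₙ = base × rⁿ.
1.416 ÷ 1.125⁵ = 1.416 ÷ 1.80203 ≈ 0.786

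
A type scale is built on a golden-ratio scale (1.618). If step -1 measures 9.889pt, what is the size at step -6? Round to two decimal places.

Moving from step -1 to step -6 is 5 steps down, so divide by r⁵.
9.889 ÷ 1.618⁵ = 9.889 ÷ 11.08901 ≈ 0.892

0.89pt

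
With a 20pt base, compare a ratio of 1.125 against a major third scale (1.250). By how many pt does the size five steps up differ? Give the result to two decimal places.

At 1.125: 20.0 × 1.125⁵ = 36.0406pt
Major third: 20.0 × 1.250⁵ = 61.0352pt
Difference: 61.0352 − 36.0406 = 24.9946pt

24.99pt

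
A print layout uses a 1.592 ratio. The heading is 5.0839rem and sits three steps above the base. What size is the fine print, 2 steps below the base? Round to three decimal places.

0.497rem

Moving from step +3 to step -2 is 5 steps down, so divide by r⁵.
5.0839 ÷ 1.592⁵ = 5.0839 ÷ 10.22622 ≈ 0.497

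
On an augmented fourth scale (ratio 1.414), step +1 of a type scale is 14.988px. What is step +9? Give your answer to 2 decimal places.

Moving from step +1 to step +9 is 8 steps up, so multiply by r⁸.
14.988 × 1.414⁸ = 14.988 × 15.98068 ≈ 239.518

239.52px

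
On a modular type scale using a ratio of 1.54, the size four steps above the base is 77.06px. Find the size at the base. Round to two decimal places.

The gap is 0 − (4) = -4 steps, so the factor is 1.54^-4.
77.06 ÷ 1.54⁴ = 77.06 ÷ 5.62449 ≈ 13.701

13.70px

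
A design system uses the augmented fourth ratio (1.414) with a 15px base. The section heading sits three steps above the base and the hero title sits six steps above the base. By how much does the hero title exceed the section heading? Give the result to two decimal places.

Step 3: 15.0 × 1.414³ = 42.4072px
Step 6: 15.0 × 1.414⁶ = 119.8913px
Difference: 119.8913 − 42.4072 = 77.4841px

77.48px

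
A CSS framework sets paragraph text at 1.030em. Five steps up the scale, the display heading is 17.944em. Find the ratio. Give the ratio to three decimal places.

1.771

The ratio satisfies 1.030 × r⁵ = 17.944, so r = (17.944 / 1.030)^(1/5).
r = 17.4214^(1/5) ≈ 1.7710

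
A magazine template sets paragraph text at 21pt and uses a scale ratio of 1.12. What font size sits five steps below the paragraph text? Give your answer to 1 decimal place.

21.0 ÷ 1.12⁵ = 21.0 ÷ 1.76234 ≈ 11.92

11.9pt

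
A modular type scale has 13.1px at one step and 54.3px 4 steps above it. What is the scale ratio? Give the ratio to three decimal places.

1.427

r⁴ = 54.3 / 13.1, so r = (54.3/13.1)^(1/4).
r = 4.1450^(1/4) ≈ 1.4269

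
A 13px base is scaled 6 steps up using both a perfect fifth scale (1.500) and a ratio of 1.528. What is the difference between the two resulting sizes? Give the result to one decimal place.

17.4px

Perfect fifth: 13.0 × 1.500⁶ = 148.078px
At 1.528: 13.0 × 1.528⁶ = 165.456px
Difference: 165.456 − 148.078 = 17.378px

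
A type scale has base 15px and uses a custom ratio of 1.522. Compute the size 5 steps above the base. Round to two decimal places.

122.51px

15.0 × 1.522⁵ = 15.0 × 8.16720 ≈ 122.51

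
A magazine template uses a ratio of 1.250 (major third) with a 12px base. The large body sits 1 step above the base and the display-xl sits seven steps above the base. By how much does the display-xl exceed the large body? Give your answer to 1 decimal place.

Step 1: 12.0 × 1.250 = 15.000px
Step 7: 12.0 × 1.250⁷ = 57.220px
Difference: 57.220 − 15.000 = 42.220px

42.2px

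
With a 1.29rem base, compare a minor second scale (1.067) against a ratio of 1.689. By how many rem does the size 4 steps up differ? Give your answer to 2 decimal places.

8.83rem

Minor second: 1.29 × 1.067⁴ = 1.6720rem
At 1.689: 1.29 × 1.689⁴ = 10.4980rem
Difference: 10.4980 − 1.6720 = 8.8260rem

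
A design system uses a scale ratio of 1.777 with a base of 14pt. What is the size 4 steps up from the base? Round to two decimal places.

A modular type scale is a geometric sequence: sizeₙ = base × rⁿ.
14.0 × 1.777⁴ = 14.0 × 9.97125 ≈ 139.60

139.60pt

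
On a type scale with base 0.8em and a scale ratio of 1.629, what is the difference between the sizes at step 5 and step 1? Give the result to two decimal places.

Step 1: 0.8 × 1.629 = 1.3032em
Step 5: 0.8 × 1.629⁵ = 9.1769em
Difference: 9.1769 − 1.3032 = 7.8737em

7.87em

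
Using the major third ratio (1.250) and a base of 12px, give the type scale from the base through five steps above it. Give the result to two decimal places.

12.00px, 15.00px, 18.75px, 23.44px, 29.30px, 36.62px

Step 0: 12px
Step 1: 12.0 × 1.250 = 15.00
Step 2: 12.0 × 1.250² = 18.75
Step 3: 12.0 × 1.250³ = 23.44
Step 4: 12.0 × 1.250⁴ = 29.30
Step 5: 12.0 × 1.250⁵ = 36.62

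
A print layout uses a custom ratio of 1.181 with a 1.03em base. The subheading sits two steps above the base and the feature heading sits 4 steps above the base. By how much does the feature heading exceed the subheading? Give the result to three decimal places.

Step 2: 1.03 × 1.181² = 1.43660em
Step 4: 1.03 × 1.181⁴ = 2.00372em
Difference: 2.00372 − 1.43660 = 0.56712em

0.567em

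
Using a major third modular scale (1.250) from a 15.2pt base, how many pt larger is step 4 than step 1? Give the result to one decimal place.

18.1pt

Step 1: 15.2 × 1.250 = 19.000pt
Step 4: 15.2 × 1.250⁴ = 37.109pt
Difference: 37.109 − 19.000 = 18.109pt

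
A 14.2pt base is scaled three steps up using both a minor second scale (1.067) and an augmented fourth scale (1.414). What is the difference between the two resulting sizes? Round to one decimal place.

22.9pt

Minor second: 14.2 × 1.067³ = 17.250pt
Augmented fourth: 14.2 × 1.414³ = 40.145pt
Difference: 40.145 − 17.250 = 22.895pt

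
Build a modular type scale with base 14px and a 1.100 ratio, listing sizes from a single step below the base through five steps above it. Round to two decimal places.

Step -1: 14.0 ÷ 1.100 = 12.73
Step 0: 14px
Step 1: 14.0 × 1.100 = 15.40
Step 2: 14.0 × 1.100² = 16.94
Step 3: 14.0 × 1.100³ = 18.63
Step 4: 14.0 × 1.100⁴ = 20.50
Step 5: 14.0 × 1.100⁵ = 22.55

12.73px, 14.00px, 15.40px, 16.94px, 18.63px, 20.50px, 22.55px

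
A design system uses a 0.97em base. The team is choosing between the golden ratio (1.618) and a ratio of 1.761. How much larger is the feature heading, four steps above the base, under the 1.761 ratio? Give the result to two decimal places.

Golden ratio: 0.97 × 1.618⁴ = 6.6479em
At 1.761: 0.97 × 1.761⁴ = 9.3284em
Difference: 9.3284 − 6.6479 = 2.6805em

2.68em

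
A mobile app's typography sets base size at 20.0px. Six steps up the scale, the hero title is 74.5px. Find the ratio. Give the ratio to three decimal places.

1.245

The ratio satisfies 20.0 × r⁶ = 74.5, so r = (74.5 / 20.0)^(1/6).
r = 3.7250^(1/6) ≈ 1.2451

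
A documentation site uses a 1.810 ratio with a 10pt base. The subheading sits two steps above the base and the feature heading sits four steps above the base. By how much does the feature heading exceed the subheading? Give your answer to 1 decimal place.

Step 2: 10.0 × 1.810² = 32.761pt
Step 4: 10.0 × 1.810⁴ = 107.328pt
Difference: 107.328 − 32.761 = 74.567pt

74.6pt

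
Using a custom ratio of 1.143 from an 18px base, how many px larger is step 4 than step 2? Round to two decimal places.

7.21px

Step 2: 18.0 × 1.143² = 23.5161px
Step 4: 18.0 × 1.143⁴ = 30.7226px
Difference: 30.7226 − 23.5161 = 7.2065px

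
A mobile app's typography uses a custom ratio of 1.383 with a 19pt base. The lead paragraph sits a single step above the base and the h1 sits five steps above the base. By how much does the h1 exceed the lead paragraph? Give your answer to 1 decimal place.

Step 1: 19.0 × 1.383 = 26.277pt
Step 5: 19.0 × 1.383⁵ = 96.131pt
Difference: 96.131 − 26.277 = 69.854pt

69.9pt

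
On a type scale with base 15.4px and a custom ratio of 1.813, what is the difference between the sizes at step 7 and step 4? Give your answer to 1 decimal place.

Step 4: 15.4 × 1.813⁴ = 166.384px
Step 7: 15.4 × 1.813⁷ = 991.529px
Difference: 991.529 − 166.384 = 825.145px

825.1px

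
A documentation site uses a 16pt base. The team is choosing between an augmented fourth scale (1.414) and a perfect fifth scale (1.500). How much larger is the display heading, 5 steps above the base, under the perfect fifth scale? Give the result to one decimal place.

31.1pt

Augmented fourth: 16.0 × 1.414⁵ = 90.441pt
Perfect fifth: 16.0 × 1.500⁵ = 121.500pt
Difference: 121.500 − 90.441 = 31.059pt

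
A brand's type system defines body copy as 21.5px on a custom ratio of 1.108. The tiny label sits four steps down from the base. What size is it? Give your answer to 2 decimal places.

21.5 ÷ 1.108⁴ = 21.5 ÷ 1.50716 ≈ 14.27

14.27px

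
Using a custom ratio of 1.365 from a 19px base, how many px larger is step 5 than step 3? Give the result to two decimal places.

41.71px

Step 3: 19.0 × 1.365³ = 48.3227px
Step 5: 19.0 × 1.365⁵ = 90.0361px
Difference: 90.0361 − 48.3227 = 41.7134px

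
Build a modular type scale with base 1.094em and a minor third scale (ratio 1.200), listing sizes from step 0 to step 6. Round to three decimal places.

1.094em, 1.313em, 1.575em, 1.890em, 2.269em, 2.722em, 3.267em

Step 0: 1.094em
Step 1: 1.094 × 1.200 = 1.313
Step 2: 1.094 × 1.200² = 1.575
Step 3: 1.094 × 1.200³ = 1.890
Step 4: 1.094 × 1.200⁴ = 2.269
Step 5: 1.094 × 1.200⁵ = 2.722
Step 6: 1.094 × 1.200⁶ = 3.267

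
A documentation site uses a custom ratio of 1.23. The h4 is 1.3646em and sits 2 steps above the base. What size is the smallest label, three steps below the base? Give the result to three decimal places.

The gap is -3 − (2) = -5 steps, so the factor is 1.23^-5.
1.3646 ÷ 1.23⁵ = 1.3646 ÷ 2.81531 ≈ 0.485

0.485em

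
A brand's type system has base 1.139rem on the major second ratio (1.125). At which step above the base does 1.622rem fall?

3

1.125ⁿ = 1.622 / 1.139 = 1.4241
n = ln(1.4241) / ln(1.125) = 0.3535 / 0.1178 ≈ 3.00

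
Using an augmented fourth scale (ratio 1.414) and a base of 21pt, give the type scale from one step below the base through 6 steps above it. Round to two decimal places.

Step -1: 21.0 ÷ 1.414 = 14.85
Step 0: 21pt
Step 1: 21.0 × 1.414 = 29.69
Step 2: 21.0 × 1.414² = 41.99
Step 3: 21.0 × 1.414³ = 59.37
Step 4: 21.0 × 1.414⁴ = 83.95
Step 5: 21.0 × 1.414⁵ = 118.70
Step 6: 21.0 × 1.414⁶ = 167.85

14.85pt, 21.00pt, 29.69pt, 41.99pt, 59.37pt, 83.95pt, 118.70pt, 167.85pt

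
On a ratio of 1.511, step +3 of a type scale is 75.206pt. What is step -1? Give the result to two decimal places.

14.43pt

75.206 ÷ 1.511⁴ = 75.206 ÷ 5.21264 ≈ 14.428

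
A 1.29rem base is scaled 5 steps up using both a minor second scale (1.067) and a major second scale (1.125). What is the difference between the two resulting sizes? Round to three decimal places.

0.541rem

Minor second: 1.29 × 1.067⁵ = 1.78407rem
Major second: 1.29 × 1.125⁵ = 2.32462rem
Difference: 2.32462 − 1.78407 = 0.54055rem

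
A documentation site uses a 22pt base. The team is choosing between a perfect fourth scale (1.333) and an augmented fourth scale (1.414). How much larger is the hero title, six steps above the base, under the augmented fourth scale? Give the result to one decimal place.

52.4pt

Perfect fourth: 22.0 × 1.333⁶ = 123.425pt
Augmented fourth: 22.0 × 1.414⁶ = 175.841pt
Difference: 175.841 − 123.425 = 52.416pt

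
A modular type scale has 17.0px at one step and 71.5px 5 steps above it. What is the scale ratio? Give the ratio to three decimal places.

The ratio satisfies 17.0 × r⁵ = 71.5, so r = (71.5 / 17.0)^(1/5).
r = 4.2059^(1/5) ≈ 1.3328

1.333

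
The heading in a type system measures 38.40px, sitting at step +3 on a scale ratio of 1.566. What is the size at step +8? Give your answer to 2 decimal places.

361.65px

38.40 × 1.566⁵ = 38.40 × 9.41800 ≈ 361.651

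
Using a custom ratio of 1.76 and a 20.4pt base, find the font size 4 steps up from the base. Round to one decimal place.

195.7pt

A modular type scale is a geometric sequence: sizeₙ = base × rⁿ.
20.4 × 1.76⁴ = 20.4 × 9.59513 ≈ 195.74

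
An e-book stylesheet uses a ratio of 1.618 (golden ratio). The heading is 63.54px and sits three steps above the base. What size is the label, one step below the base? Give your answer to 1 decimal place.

9.3px

Moving from step +3 to step -1 is 4 steps down, so divide by r⁴.
63.54 ÷ 1.618⁴ = 63.54 ÷ 6.85353 ≈ 9.271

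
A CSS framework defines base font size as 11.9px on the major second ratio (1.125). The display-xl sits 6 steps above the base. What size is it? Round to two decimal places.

11.9 × 1.125⁶ = 11.9 × 2.02729 ≈ 24.12

24.12px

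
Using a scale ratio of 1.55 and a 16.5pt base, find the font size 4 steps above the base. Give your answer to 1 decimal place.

16.5 × 1.55⁴ = 16.5 × 5.77201 ≈ 95.24

95.2pt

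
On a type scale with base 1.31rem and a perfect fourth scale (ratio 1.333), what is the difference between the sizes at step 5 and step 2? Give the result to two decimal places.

Step 2: 1.31 × 1.333² = 2.3277rem
Step 5: 1.31 × 1.333⁵ = 5.5134rem
Difference: 5.5134 − 2.3277 = 3.1857rem

3.19rem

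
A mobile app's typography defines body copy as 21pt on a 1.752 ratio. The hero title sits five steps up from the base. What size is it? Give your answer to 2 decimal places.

346.65pt

A modular type scale is a geometric sequence: sizeₙ = base × rⁿ.
21.0 × 1.752⁵ = 21.0 × 16.50709 ≈ 346.65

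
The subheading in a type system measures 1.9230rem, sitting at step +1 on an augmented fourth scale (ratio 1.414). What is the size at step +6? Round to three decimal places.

10.870rem

Moving from step +1 to step +6 is 5 steps up, so multiply by r⁵.
1.9230 × 1.414⁵ = 1.9230 × 5.65258 ≈ 10.870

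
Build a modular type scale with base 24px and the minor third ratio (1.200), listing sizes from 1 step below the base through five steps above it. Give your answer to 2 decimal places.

Step -1: 24.0 ÷ 1.200 = 20.00
Step 0: 24px
Step 1: 24.0 × 1.200 = 28.80
Step 2: 24.0 × 1.200² = 34.56
Step 3: 24.0 × 1.200³ = 41.47
Step 4: 24.0 × 1.200⁴ = 49.77
Step 5: 24.0 × 1.200⁵ = 59.72

20.00px, 24.00px, 28.80px, 34.56px, 41.47px, 49.77px, 59.72px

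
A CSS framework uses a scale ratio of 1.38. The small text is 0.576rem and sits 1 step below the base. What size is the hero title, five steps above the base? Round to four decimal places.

3.9783rem

0.576 × 1.38⁶ = 0.576 × 6.90676 ≈ 3.9783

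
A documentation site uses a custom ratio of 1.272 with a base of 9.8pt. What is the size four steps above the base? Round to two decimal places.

25.66pt

9.8 × 1.272⁴ = 9.8 × 2.61787 ≈ 25.66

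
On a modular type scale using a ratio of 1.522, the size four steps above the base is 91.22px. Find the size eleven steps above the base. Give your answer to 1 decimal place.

91.22 × 1.522⁷ = 91.22 × 18.91919 ≈ 1725.809

1725.8px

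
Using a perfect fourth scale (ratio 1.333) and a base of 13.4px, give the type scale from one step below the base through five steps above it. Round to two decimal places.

10.05px, 13.40px, 17.86px, 23.81px, 31.74px, 42.31px, 56.40px

Step -1: 13.4 ÷ 1.333 = 10.05
Step 0: 13.4px
Step 1: 13.4 × 1.333 = 17.86
Step 2: 13.4 × 1.333² = 23.81
Step 3: 13.4 × 1.333³ = 31.74
Step 4: 13.4 × 1.333⁴ = 42.31
Step 5: 13.4 × 1.333⁵ = 56.40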